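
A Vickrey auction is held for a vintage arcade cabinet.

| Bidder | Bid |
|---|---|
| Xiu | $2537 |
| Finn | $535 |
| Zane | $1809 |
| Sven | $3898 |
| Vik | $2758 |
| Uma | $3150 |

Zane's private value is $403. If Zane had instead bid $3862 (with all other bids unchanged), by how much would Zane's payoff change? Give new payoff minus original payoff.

$0

The highest bid among the other bidders is $3898; Zane's bid doesn't change that.
Original bid $1809: Zane is not highest (top rival bid is $3898); payoff $0.
Alternative bid $3862: Zane is not highest (top rival bid is $3898); payoff $0.
Change in payoff = $0 − ($0) = $0.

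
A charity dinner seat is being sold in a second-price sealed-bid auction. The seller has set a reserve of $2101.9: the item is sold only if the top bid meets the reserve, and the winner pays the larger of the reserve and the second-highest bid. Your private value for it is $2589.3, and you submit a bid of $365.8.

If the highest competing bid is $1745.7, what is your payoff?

Your bid $365.8 is below the highest competing bid $1745.7, so you lose. Payoff $0.

$0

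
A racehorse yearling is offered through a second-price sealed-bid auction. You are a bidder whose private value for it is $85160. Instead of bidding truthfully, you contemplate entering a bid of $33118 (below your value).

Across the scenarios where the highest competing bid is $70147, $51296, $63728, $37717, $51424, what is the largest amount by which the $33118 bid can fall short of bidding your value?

$70147: truthful gives $15013, deviation gives $0 → loss $15013.
$51296: truthful gives $33864, deviation gives $0 → loss $33864.
$63728: truthful gives $21432, deviation gives $0 → loss $21432.
$37717: truthful gives $47443, deviation gives $0 → loss $47443.
$51424: truthful gives $33736, deviation gives $0 → loss $33736.
Maximum loss: $47443.

$47443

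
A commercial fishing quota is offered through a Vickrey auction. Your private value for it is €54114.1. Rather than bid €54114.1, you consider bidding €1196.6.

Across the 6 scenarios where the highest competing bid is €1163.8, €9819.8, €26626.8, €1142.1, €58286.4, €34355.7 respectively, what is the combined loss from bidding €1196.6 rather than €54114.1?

The deviation costs you only when the competing bid falls strictly between €1196.6 and €54114.1; elsewhere both bids give the same outcome.
€1163.8: outcomes coincide → loss €0.
€9819.8: truthful payoff €44294.3, deviation payoff €0 → loss €44294.3.
€26626.8: truthful payoff €27487.3, deviation payoff €0 → loss €27487.3.
€1142.1: outcomes coincide → loss €0.
€58286.4: outcomes coincide → loss €0.
€34355.7: truthful payoff €19758.4, deviation payoff €0 → loss €19758.4.
Total loss = €44294.3 + €27487.3 + €19758.4 = €91540.

€91540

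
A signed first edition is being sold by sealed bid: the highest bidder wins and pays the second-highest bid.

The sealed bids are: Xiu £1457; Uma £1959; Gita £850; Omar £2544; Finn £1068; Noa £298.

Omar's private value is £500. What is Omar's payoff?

Highest bid: Omar at £2544, so Omar wins.
Second-highest bid: Uma at £1959 — that is the price the winner pays.
Omar's payoff = value − price = £500 − £1959 = −£1459.

−£1459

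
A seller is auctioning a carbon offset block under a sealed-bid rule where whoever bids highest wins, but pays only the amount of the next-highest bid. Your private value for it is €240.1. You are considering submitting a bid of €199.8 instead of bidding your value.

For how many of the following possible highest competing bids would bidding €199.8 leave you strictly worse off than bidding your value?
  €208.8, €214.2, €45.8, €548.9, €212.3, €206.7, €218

5

The deviation hurts exactly when the highest competing bid lies strictly between €199.8 and €240.1 — underbidding then forfeits a profitable win.
€208.8: inside the interval → strictly worse (loss €31.3).
€214.2: inside the interval → strictly worse (loss €25.9).
€45.8: below both → same outcome either way.
€548.9: above both → same outcome either way.
€212.3: inside the interval → strictly worse (loss €27.8).
€206.7: inside the interval → strictly worse (loss €33.4).
€218: inside the interval → strictly worse (loss €22.1).
Count: 5.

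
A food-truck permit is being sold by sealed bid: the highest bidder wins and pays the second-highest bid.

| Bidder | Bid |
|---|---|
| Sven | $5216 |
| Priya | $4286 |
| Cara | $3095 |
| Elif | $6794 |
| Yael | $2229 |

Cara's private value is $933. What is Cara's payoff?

$0

Highest bid: Elif at $6794, so Elif wins.
Second-highest bid: Sven at $5216 — that is the price the winner pays.
Cara did not win, so Cara pays nothing and receives nothing: payoff $0.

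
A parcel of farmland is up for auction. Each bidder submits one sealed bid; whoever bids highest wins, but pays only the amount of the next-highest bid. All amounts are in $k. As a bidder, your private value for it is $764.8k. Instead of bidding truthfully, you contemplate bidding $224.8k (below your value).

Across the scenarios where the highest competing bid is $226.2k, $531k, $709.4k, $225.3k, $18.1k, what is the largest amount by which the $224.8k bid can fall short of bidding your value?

$539.5k

$226.2k: truthful gives $538.6k, deviation gives $0k → loss $538.6k.
$531k: truthful gives $233.8k, deviation gives $0k → loss $233.8k.
$709.4k: truthful gives $55.4k, deviation gives $0k → loss $55.4k.
$225.3k: truthful gives $539.5k, deviation gives $0k → loss $539.5k.
$18.1k: same outcome either way → loss $0k.
Maximum loss: $539.5k.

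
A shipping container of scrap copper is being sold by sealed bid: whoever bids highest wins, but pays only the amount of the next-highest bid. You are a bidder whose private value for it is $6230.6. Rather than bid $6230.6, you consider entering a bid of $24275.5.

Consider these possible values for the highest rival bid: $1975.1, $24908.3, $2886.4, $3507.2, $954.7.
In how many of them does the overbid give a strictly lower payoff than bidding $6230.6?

0

The deviation hurts exactly when the highest competing bid lies strictly between $6230.6 and $24275.5 — overbidding then wins at a price above your value.
$1975.1: below both → same outcome either way.
$24908.3: above both → same outcome either way.
$2886.4: below both → same outcome either way.
$3507.2: below both → same outcome either way.
$954.7: below both → same outcome either way.
Count: 0.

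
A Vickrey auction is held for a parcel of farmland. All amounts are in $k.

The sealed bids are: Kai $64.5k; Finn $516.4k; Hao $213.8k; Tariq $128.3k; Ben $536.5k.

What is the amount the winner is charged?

$516.4k

Highest bid: Ben at $536.5k, so Ben wins.
Second-highest bid: Finn at $516.4k — that is the price the winner pays.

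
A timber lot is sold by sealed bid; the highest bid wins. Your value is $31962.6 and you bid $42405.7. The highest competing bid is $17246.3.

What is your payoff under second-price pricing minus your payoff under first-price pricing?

You have the highest bid, so you win under either rule.
Second-price: pay $17246.3 → payoff $14716.3.
First-price: pay your own bid $42405.7 → payoff −$10443.1.
Difference = $14716.3 − (−$10443.1) = $25159.4.

$25159.4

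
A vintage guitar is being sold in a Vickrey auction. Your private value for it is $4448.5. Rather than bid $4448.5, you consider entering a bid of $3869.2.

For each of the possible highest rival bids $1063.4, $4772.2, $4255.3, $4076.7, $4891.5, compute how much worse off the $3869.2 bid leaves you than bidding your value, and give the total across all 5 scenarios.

The deviation costs you only when the competing bid falls strictly between $3869.2 and $4448.5; elsewhere both bids give the same outcome.
$1063.4: outcomes coincide → loss $0.
$4772.2: outcomes coincide → loss $0.
$4255.3: truthful payoff $193.2, deviation payoff $0 → loss $193.2.
$4076.7: truthful payoff $371.8, deviation payoff $0 → loss $371.8.
$4891.5: outcomes coincide → loss $0.
Total loss = $193.2 + $371.8 = $565.

$565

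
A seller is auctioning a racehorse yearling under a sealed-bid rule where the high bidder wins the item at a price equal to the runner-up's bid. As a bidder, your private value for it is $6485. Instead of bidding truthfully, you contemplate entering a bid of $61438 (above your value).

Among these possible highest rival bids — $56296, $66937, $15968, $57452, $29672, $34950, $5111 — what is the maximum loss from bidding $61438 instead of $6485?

$56296: truthful gives $0, deviation gives −$49811 → loss $49811.
$66937: same outcome either way → loss $0.
$15968: truthful gives $0, deviation gives −$9483 → loss $9483.
$57452: truthful gives $0, deviation gives −$50967 → loss $50967.
$29672: truthful gives $0, deviation gives −$23187 → loss $23187.
$34950: truthful gives $0, deviation gives −$28465 → loss $28465.
$5111: same outcome either way → loss $0.
Maximum loss: $50967.

$50967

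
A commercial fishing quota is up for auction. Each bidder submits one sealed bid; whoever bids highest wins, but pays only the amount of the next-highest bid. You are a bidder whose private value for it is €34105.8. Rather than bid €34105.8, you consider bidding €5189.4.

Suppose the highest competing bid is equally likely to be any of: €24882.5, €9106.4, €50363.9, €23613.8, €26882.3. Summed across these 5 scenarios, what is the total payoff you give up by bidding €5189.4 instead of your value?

€51938.2

The deviation costs you only when the competing bid falls strictly between €5189.4 and €34105.8; elsewhere both bids give the same outcome.
€24882.5: truthful payoff €9223.3, deviation payoff €0 → loss €9223.3.
€9106.4: truthful payoff €24999.4, deviation payoff €0 → loss €24999.4.
€50363.9: outcomes coincide → loss €0.
€23613.8: truthful payoff €10492, deviation payoff €0 → loss €10492.
€26882.3: truthful payoff €7223.5, deviation payoff €0 → loss €7223.5.
Total loss = €9223.3 + €24999.4 + €10492 + €7223.5 = €51938.2.
Truthful bidding weakly dominates here: raising your bid can only win items priced above your value, and lowering it can only forfeit items priced below.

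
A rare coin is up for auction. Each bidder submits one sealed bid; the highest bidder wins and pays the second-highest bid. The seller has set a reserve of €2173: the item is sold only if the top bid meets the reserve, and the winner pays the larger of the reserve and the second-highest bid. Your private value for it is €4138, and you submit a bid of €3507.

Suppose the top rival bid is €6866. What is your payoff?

Your bid €3507 is below the highest competing bid €6866, so you lose. Payoff €0.

€0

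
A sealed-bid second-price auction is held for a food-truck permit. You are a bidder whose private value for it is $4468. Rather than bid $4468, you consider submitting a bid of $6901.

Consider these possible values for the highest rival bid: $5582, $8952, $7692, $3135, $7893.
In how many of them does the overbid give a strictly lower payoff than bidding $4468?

The deviation hurts exactly when the highest competing bid lies strictly between $4468 and $6901 — overbidding then wins at a price above your value.
$5582: inside the interval → strictly worse (loss $1114).
$8952: above both → same outcome either way.
$7692: above both → same outcome either way.
$3135: below both → same outcome either way.
$7893: above both → same outcome either way.
Count: 1.

1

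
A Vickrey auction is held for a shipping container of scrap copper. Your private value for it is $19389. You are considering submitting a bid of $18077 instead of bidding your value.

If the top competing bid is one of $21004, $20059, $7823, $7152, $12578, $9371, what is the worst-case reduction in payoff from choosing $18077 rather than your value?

$0

$21004: same outcome either way → loss $0.
$20059: same outcome either way → loss $0.
$7823: same outcome either way → loss $0.
$7152: same outcome either way → loss $0.
$12578: same outcome either way → loss $0.
$9371: same outcome either way → loss $0.
Maximum loss: $0.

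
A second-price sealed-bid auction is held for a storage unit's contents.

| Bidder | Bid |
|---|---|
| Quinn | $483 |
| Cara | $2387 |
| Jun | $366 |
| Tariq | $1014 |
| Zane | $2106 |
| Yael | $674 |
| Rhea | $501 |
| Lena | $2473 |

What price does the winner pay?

Highest bid: Lena at $2473, so Lena wins.
Second-highest bid: Cara at $2387 — that is the price the winner pays.

$2387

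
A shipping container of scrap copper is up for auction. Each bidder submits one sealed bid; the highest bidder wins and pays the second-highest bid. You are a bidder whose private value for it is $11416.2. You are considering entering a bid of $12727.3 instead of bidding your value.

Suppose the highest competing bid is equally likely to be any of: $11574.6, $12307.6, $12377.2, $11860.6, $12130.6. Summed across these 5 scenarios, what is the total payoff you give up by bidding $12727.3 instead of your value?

The deviation costs you only when the competing bid falls strictly between $11416.2 and $12727.3; elsewhere both bids give the same outcome.
$11574.6: truthful payoff $0, deviation payoff −$158.4 → loss $158.4.
$12307.6: truthful payoff $0, deviation payoff −$891.4 → loss $891.4.
$12377.2: truthful payoff $0, deviation payoff −$961 → loss $961.
$11860.6: truthful payoff $0, deviation payoff −$444.4 → loss $444.4.
$12130.6: truthful payoff $0, deviation payoff −$714.4 → loss $714.4.
Total loss = $158.4 + $891.4 + $961 + $444.4 + $714.4 = $3169.6.

$3169.6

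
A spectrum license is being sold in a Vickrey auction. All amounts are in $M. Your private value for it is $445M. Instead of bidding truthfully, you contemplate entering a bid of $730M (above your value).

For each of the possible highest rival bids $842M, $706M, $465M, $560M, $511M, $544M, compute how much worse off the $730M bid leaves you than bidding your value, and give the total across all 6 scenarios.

$561M

The deviation costs you only when the competing bid falls strictly between $445M and $730M; elsewhere both bids give the same outcome.
$842M: outcomes coincide → loss $0M.
$706M: truthful payoff $0M, deviation payoff −$261M → loss $261M.
$465M: truthful payoff $0M, deviation payoff −$20M → loss $20M.
$560M: truthful payoff $0M, deviation payoff −$115M → loss $115M.
$511M: truthful payoff $0M, deviation payoff −$66M → loss $66M.
$544M: truthful payoff $0M, deviation payoff −$99M → loss $99M.
Total loss = $261M + $20M + $115M + $66M + $99M = $561M.
In a second-price auction your bid sets only whether you win, not what you pay, so bidding your true value is weakly dominant.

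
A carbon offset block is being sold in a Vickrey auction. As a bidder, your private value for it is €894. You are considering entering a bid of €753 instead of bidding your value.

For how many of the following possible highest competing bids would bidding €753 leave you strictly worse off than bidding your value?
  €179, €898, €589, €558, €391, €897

0

The deviation hurts exactly when the highest competing bid lies strictly between €753 and €894 — underbidding then forfeits a profitable win.
€179: below both → same outcome either way.
€898: above both → same outcome either way.
€589: below both → same outcome either way.
€558: below both → same outcome either way.
€391: below both → same outcome either way.
€897: above both → same outcome either way.
Count: 0.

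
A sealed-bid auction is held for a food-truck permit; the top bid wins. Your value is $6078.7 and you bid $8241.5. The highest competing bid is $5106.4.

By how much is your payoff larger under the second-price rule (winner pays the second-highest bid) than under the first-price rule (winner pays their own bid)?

You have the highest bid, so you win under either rule.
Second-price: pay $5106.4 → payoff $972.3.
First-price: pay your own bid $8241.5 → payoff −$2162.8.
Difference = $972.3 − (−$2162.8) = $3135.1.

$3135.1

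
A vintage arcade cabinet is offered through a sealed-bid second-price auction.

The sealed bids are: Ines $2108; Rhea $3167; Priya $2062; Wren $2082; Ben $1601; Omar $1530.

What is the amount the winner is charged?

Highest bid: Rhea at $3167, so Rhea wins.
Second-highest bid: Ines at $2108 — that is the price the winner pays.

$2108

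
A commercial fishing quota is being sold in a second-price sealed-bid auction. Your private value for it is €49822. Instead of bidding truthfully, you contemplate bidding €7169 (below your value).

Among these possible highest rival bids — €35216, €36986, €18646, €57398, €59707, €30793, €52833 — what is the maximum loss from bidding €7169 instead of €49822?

€31176

€35216: truthful gives €14606, deviation gives €0 → loss €14606.
€36986: truthful gives €12836, deviation gives €0 → loss €12836.
€18646: truthful gives €31176, deviation gives €0 → loss €31176.
€57398: same outcome either way → loss €0.
€59707: same outcome either way → loss €0.
€30793: truthful gives €19029, deviation gives €0 → loss €19029.
€52833: same outcome either way → loss €0.
Maximum loss: €31176.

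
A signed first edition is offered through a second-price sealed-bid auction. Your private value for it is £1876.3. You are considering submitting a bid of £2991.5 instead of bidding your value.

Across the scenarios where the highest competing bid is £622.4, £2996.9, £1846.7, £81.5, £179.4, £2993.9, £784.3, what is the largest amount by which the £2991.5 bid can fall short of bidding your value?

£0

£622.4: same outcome either way → loss £0.
£2996.9: same outcome either way → loss £0.
£1846.7: same outcome either way → loss £0.
£81.5: same outcome either way → loss £0.
£179.4: same outcome either way → loss £0.
£2993.9: same outcome either way → loss £0.
£784.3: same outcome either way → loss £0.
Maximum loss: £0.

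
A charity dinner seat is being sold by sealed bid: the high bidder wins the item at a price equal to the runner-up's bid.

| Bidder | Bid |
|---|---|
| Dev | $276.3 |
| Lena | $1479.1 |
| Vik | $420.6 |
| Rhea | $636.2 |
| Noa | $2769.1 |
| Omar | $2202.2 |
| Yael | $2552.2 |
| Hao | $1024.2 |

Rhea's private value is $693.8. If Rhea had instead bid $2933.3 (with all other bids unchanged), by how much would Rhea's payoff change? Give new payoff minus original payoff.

The highest bid among the other bidders is $2769.1; Rhea's bid doesn't change that.
Original bid $636.2: Rhea is not highest (top rival bid is $2769.1); payoff $0.
Alternative bid $2933.3: Rhea is highest, pays the top rival bid $2769.1; payoff $693.8 − $2769.1 = −$2075.3.
Change in payoff = −$2075.3 − ($0) = −$2075.3.

−$2075.3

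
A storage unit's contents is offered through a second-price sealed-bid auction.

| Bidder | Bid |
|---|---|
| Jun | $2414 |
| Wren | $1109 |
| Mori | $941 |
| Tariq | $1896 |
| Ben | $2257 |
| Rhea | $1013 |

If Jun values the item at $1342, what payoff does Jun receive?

−$915

Highest bid: Jun at $2414, so Jun wins.
Second-highest bid: Ben at $2257 — that is the price the winner pays.
Jun's payoff = value − price = $1342 − $2257 = −$915.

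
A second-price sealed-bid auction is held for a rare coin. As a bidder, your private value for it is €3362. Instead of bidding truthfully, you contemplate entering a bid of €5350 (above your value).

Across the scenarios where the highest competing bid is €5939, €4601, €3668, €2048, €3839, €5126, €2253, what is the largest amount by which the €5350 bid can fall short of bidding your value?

€5939: same outcome either way → loss €0.
€4601: truthful gives €0, deviation gives −€1239 → loss €1239.
€3668: truthful gives €0, deviation gives −€306 → loss €306.
€2048: same outcome either way → loss €0.
€3839: truthful gives €0, deviation gives −€477 → loss €477.
€5126: truthful gives €0, deviation gives −€1764 → loss €1764.
€2253: same outcome either way → loss €0.
Maximum loss: €1764.

€1764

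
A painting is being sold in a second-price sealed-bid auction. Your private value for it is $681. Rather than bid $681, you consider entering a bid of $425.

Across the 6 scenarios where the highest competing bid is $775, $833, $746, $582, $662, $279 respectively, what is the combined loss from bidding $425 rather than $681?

The deviation costs you only when the competing bid falls strictly between $425 and $681; elsewhere both bids give the same outcome.
$775: outcomes coincide → loss $0.
$833: outcomes coincide → loss $0.
$746: outcomes coincide → loss $0.
$582: truthful payoff $99, deviation payoff $0 → loss $99.
$662: truthful payoff $19, deviation payoff $0 → loss $19.
$279: outcomes coincide → loss $0.
Total loss = $99 + $19 = $118.

$118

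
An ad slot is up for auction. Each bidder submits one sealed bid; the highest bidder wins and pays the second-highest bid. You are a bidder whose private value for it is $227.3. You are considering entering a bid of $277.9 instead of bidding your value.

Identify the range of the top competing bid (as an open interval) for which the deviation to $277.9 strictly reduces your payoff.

($227.3, $277.9)

If the competing bid is below $227.3, both bids win at the same price — no difference.
If it is above $277.9, both bids lose — no difference.
If it lies strictly between $227.3 and $277.9, bidding your value loses (payoff 0) while bidding $277.9 wins at a price above your value (payoff negative).
So the deviation strictly hurts on the open interval ($227.3, $277.9).
In a second-price auction your bid sets only whether you win, not what you pay, so bidding your true value is weakly dominant.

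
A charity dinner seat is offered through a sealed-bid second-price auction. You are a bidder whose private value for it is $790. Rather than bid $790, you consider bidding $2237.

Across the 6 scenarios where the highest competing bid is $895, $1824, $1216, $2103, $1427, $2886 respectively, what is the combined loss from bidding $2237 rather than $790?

The deviation costs you only when the competing bid falls strictly between $790 and $2237; elsewhere both bids give the same outcome.
$895: truthful payoff $0, deviation payoff −$105 → loss $105.
$1824: truthful payoff $0, deviation payoff −$1034 → loss $1034.
$1216: truthful payoff $0, deviation payoff −$426 → loss $426.
$2103: truthful payoff $0, deviation payoff −$1313 → loss $1313.
$1427: truthful payoff $0, deviation payoff −$637 → loss $637.
$2886: outcomes coincide → loss $0.
Total loss = $105 + $1034 + $426 + $1313 + $637 = $3515.

$3515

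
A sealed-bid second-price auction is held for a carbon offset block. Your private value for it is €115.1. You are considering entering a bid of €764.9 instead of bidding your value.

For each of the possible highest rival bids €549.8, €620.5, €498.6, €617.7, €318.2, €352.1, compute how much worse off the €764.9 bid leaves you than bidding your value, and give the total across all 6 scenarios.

The deviation costs you only when the competing bid falls strictly between €115.1 and €764.9; elsewhere both bids give the same outcome.
€549.8: truthful payoff €0, deviation payoff −€434.7 → loss €434.7.
€620.5: truthful payoff €0, deviation payoff −€505.4 → loss €505.4.
€498.6: truthful payoff €0, deviation payoff −€383.5 → loss €383.5.
€617.7: truthful payoff €0, deviation payoff −€502.6 → loss €502.6.
€318.2: truthful payoff €0, deviation payoff −€203.1 → loss €203.1.
€352.1: truthful payoff €0, deviation payoff −€237 → loss €237.
Total loss = €434.7 + €505.4 + €383.5 + €502.6 + €203.1 + €237 = €2266.3.

€2266.3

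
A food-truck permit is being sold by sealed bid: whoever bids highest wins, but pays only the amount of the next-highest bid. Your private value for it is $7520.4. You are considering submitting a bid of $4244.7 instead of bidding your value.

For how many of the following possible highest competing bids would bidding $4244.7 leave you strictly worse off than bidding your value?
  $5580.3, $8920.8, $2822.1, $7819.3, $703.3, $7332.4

The deviation hurts exactly when the highest competing bid lies strictly between $4244.7 and $7520.4 — underbidding then forfeits a profitable win.
$5580.3: inside the interval → strictly worse (loss $1940.1).
$8920.8: above both → same outcome either way.
$2822.1: below both → same outcome either way.
$7819.3: above both → same outcome either way.
$703.3: below both → same outcome either way.
$7332.4: inside the interval → strictly worse (loss $188).
Count: 2.

2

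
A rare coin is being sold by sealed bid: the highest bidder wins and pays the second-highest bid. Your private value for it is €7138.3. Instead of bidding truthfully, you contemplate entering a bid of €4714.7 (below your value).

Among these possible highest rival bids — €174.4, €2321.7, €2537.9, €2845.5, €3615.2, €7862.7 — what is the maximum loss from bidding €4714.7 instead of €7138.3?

€0

€174.4: same outcome either way → loss €0.
€2321.7: same outcome either way → loss €0.
€2537.9: same outcome either way → loss €0.
€2845.5: same outcome either way → loss €0.
€3615.2: same outcome either way → loss €0.
€7862.7: same outcome either way → loss €0.
Maximum loss: €0.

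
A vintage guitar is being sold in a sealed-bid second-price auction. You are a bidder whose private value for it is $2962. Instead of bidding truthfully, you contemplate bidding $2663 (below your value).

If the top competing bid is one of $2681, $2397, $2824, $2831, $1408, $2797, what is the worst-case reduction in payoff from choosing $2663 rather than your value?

$2681: truthful gives $281, deviation gives $0 → loss $281.
$2397: same outcome either way → loss $0.
$2824: truthful gives $138, deviation gives $0 → loss $138.
$2831: truthful gives $131, deviation gives $0 → loss $131.
$1408: same outcome either way → loss $0.
$2797: truthful gives $165, deviation gives $0 → loss $165.
Maximum loss: $281.

$281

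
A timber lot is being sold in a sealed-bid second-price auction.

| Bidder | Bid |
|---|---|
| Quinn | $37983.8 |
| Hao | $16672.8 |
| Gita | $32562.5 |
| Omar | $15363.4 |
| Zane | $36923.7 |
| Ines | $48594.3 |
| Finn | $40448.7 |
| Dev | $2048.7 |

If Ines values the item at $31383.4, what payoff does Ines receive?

Highest bid: Ines at $48594.3, so Ines wins.
Second-highest bid: Finn at $40448.7 — that is the price the winner pays.
Ines's payoff = value − price = $31383.4 − $40448.7 = −$9065.3.

−$9065.3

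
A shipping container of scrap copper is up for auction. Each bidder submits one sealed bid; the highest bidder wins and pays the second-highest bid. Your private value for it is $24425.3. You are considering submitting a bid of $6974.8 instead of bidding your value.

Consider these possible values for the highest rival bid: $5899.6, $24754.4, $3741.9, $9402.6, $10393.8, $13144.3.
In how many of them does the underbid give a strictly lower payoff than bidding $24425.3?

3

The deviation hurts exactly when the highest competing bid lies strictly between $6974.8 and $24425.3 — underbidding then forfeits a profitable win.
$5899.6: below both → same outcome either way.
$24754.4: above both → same outcome either way.
$3741.9: below both → same outcome either way.
$9402.6: inside the interval → strictly worse (loss $15022.7).
$10393.8: inside the interval → strictly worse (loss $14031.5).
$13144.3: inside the interval → strictly worse (loss $11281).
Count: 3.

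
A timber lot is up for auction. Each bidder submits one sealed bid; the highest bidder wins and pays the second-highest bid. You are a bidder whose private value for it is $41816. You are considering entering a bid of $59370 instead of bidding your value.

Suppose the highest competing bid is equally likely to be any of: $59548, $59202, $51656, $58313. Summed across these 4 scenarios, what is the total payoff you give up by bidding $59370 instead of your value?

The deviation costs you only when the competing bid falls strictly between $41816 and $59370; elsewhere both bids give the same outcome.
$59548: outcomes coincide → loss $0.
$59202: truthful payoff $0, deviation payoff −$17386 → loss $17386.
$51656: truthful payoff $0, deviation payoff −$9840 → loss $9840.
$58313: truthful payoff $0, deviation payoff −$16497 → loss $16497.
Total loss = $17386 + $9840 + $16497 = $43723.
Truthful bidding weakly dominates here: raising your bid can only win items priced above your value, and lowering it can only forfeit items priced below.

$43723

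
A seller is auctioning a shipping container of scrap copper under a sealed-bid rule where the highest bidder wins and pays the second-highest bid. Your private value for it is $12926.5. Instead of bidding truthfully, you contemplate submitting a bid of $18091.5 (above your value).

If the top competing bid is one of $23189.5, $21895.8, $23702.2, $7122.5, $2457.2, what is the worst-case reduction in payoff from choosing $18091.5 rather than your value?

$0

$23189.5: same outcome either way → loss $0.
$21895.8: same outcome either way → loss $0.
$23702.2: same outcome either way → loss $0.
$7122.5: same outcome either way → loss $0.
$2457.2: same outcome either way → loss $0.
Maximum loss: $0.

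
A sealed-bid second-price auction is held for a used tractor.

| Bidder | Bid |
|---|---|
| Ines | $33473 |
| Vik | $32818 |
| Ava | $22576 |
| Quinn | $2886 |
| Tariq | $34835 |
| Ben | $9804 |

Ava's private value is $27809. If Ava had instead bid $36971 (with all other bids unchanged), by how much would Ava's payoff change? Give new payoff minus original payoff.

−$7026

The highest bid among the other bidders is $34835; Ava's bid doesn't change that.
Original bid $22576: Ava is not highest (top rival bid is $34835); payoff $0.
Alternative bid $36971: Ava is highest, pays the top rival bid $34835; payoff $27809 − $34835 = −$7026.
Change in payoff = −$7026 − ($0) = −$7026.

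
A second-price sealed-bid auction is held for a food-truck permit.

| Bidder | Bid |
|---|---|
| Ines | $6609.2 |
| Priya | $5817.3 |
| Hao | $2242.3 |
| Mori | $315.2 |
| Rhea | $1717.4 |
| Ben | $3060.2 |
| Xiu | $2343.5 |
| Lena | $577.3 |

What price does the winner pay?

Highest bid: Ines at $6609.2, so Ines wins.
Second-highest bid: Priya at $5817.3 — that is the price the winner pays.

$5817.3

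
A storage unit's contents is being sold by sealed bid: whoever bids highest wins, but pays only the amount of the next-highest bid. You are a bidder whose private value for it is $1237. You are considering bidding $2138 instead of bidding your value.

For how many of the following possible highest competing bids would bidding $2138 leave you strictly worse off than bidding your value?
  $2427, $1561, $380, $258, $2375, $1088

1

The deviation hurts exactly when the highest competing bid lies strictly between $1237 and $2138 — overbidding then wins at a price above your value.
$2427: above both → same outcome either way.
$1561: inside the interval → strictly worse (loss $324).
$380: below both → same outcome either way.
$258: below both → same outcome either way.
$2375: above both → same outcome either way.
$1088: below both → same outcome either way.
Count: 1.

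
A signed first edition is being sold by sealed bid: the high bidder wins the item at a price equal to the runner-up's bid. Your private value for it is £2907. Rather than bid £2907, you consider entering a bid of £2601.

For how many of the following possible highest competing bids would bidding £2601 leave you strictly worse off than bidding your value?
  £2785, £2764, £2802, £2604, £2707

5

The deviation hurts exactly when the highest competing bid lies strictly between £2601 and £2907 — underbidding then forfeits a profitable win.
£2785: inside the interval → strictly worse (loss £122).
£2764: inside the interval → strictly worse (loss £143).
£2802: inside the interval → strictly worse (loss £105).
£2604: inside the interval → strictly worse (loss £303).
£2707: inside the interval → strictly worse (loss £200).
Count: 5.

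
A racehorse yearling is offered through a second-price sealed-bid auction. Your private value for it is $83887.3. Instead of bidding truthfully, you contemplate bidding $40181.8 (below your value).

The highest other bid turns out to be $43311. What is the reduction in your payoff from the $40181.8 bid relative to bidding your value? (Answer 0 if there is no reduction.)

Bidding your value $83887.3: you win (since $83887.3 > $43311) and pay $43311. Payoff $40576.3.
Bidding $40181.8: you lose. Payoff $0.
The competing bid $43311 lies between your shaded bid and your value, so underbidding forfeits an item you could have won at a profitable price.
Loss from deviating = $40576.3 − ($0) = $40576.3.
In a second-price auction your bid sets only whether you win, not what you pay, so bidding your true value is weakly dominant.

$40576.3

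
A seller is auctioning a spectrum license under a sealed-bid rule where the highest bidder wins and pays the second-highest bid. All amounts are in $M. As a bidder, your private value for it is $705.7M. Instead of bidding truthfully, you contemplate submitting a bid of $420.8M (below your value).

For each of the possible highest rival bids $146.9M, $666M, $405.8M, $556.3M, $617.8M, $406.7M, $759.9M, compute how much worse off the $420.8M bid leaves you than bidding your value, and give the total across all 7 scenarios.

$277M

The deviation costs you only when the competing bid falls strictly between $420.8M and $705.7M; elsewhere both bids give the same outcome.
$146.9M: outcomes coincide → loss $0M.
$666M: truthful payoff $39.7M, deviation payoff $0M → loss $39.7M.
$405.8M: outcomes coincide → loss $0M.
$556.3M: truthful payoff $149.4M, deviation payoff $0M → loss $149.4M.
$617.8M: truthful payoff $87.9M, deviation payoff $0M → loss $87.9M.
$406.7M: outcomes coincide → loss $0M.
$759.9M: outcomes coincide → loss $0M.
Total loss = $39.7M + $149.4M + $87.9M = $277M.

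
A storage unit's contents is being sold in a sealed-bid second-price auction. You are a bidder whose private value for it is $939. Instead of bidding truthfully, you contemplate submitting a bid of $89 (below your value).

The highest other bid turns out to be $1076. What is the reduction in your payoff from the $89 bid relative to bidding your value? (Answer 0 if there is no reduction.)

$0

Bidding your value $939: you lose (since $939 < $1076). Payoff $0.
Bidding $89: you lose. Payoff $0.
Difference = $0 − $0 = $0; both bids lead to the same outcome because the competing bid is above both your value and your alternative bid.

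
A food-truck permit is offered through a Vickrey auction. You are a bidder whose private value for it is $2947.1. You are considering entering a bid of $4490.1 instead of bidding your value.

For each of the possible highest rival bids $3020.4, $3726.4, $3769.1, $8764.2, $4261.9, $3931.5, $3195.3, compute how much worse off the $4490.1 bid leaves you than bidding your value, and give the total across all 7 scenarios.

$4222

The deviation costs you only when the competing bid falls strictly between $2947.1 and $4490.1; elsewhere both bids give the same outcome.
$3020.4: truthful payoff $0, deviation payoff −$73.3 → loss $73.3.
$3726.4: truthful payoff $0, deviation payoff −$779.3 → loss $779.3.
$3769.1: truthful payoff $0, deviation payoff −$822 → loss $822.
$8764.2: outcomes coincide → loss $0.
$4261.9: truthful payoff $0, deviation payoff −$1314.8 → loss $1314.8.
$3931.5: truthful payoff $0, deviation payoff −$984.4 → loss $984.4.
$3195.3: truthful payoff $0, deviation payoff −$248.2 → loss $248.2.
Total loss = $73.3 + $779.3 + $822 + $1314.8 + $984.4 + $248.2 = $4222.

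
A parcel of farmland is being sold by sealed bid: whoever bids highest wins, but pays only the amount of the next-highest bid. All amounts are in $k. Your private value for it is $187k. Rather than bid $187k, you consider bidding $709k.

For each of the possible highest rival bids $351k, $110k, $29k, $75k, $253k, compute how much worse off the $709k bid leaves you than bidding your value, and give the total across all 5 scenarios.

$230k

The deviation costs you only when the competing bid falls strictly between $187k and $709k; elsewhere both bids give the same outcome.
$351k: truthful payoff $0k, deviation payoff −$164k → loss $164k.
$110k: outcomes coincide → loss $0k.
$29k: outcomes coincide → loss $0k.
$75k: outcomes coincide → loss $0k.
$253k: truthful payoff $0k, deviation payoff −$66k → loss $66k.
Total loss = $164k + $66k = $230k.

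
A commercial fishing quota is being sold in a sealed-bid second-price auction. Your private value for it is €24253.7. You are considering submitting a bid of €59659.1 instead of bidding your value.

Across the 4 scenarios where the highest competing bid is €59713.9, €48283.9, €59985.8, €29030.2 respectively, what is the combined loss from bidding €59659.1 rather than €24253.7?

€28806.7

The deviation costs you only when the competing bid falls strictly between €24253.7 and €59659.1; elsewhere both bids give the same outcome.
€59713.9: outcomes coincide → loss €0.
€48283.9: truthful payoff €0, deviation payoff −€24030.2 → loss €24030.2.
€59985.8: outcomes coincide → loss €0.
€29030.2: truthful payoff €0, deviation payoff −€4776.5 → loss €4776.5.
Total loss = €24030.2 + €4776.5 = €28806.7.
Because the price is fixed by the runner-up's bid, deviating from your value can only change a good outcome into a bad one — never the reverse.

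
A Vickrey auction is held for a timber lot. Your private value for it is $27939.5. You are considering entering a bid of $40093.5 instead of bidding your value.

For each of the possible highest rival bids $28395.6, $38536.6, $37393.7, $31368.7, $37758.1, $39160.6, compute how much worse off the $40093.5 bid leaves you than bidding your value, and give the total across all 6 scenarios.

$44976.3

The deviation costs you only when the competing bid falls strictly between $27939.5 and $40093.5; elsewhere both bids give the same outcome.
$28395.6: truthful payoff $0, deviation payoff −$456.1 → loss $456.1.
$38536.6: truthful payoff $0, deviation payoff −$10597.1 → loss $10597.1.
$37393.7: truthful payoff $0, deviation payoff −$9454.2 → loss $9454.2.
$31368.7: truthful payoff $0, deviation payoff −$3429.2 → loss $3429.2.
$37758.1: truthful payoff $0, deviation payoff −$9818.6 → loss $9818.6.
$39160.6: truthful payoff $0, deviation payoff −$11221.1 → loss $11221.1.
Total loss = $456.1 + $10597.1 + $9454.2 + $3429.2 + $9818.6 + $11221.1 = $44976.3.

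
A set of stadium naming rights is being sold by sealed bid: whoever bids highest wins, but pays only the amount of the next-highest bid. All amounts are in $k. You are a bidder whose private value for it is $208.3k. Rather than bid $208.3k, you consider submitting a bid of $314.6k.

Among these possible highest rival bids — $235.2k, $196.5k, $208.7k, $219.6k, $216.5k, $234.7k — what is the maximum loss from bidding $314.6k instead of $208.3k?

$26.9k

$235.2k: truthful gives $0k, deviation gives −$26.9k → loss $26.9k.
$196.5k: same outcome either way → loss $0k.
$208.7k: truthful gives $0k, deviation gives −$0.4k → loss $0.4k.
$219.6k: truthful gives $0k, deviation gives −$11.3k → loss $11.3k.
$216.5k: truthful gives $0k, deviation gives −$8.2k → loss $8.2k.
$234.7k: truthful gives $0k, deviation gives −$26.4k → loss $26.4k.
Maximum loss: $26.9k.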